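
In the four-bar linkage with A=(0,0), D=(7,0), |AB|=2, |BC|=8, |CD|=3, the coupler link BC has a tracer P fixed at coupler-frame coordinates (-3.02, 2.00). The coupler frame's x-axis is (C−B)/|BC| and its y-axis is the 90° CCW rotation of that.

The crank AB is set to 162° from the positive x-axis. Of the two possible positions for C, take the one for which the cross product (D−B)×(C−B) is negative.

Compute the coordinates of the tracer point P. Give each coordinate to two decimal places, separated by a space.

A=(0,0), D=(7.00,0)
B = A + 2.00·(cos162°, sin162°) = (-1.9021, 0.6180)
|BD| = 8.9235
circle(B,8.00) ∩ circle(D,3.00): a=7.5435, h=2.6637
  candidates: C₊=(5.8078,2.7529) cross=23.770; C₋=(5.4388,-2.5618) cross=-23.770
  mode - wants cross < 0 → take C=(5.4388,-2.5618) (cross=-23.770)
ex = (C−B)/|BC| = (0.9176,-0.3975); ey = (0.3975,0.9176)
P = B + -3.02·ex + 2.00·ey = (-3.8784,3.6536)

-3.88 3.65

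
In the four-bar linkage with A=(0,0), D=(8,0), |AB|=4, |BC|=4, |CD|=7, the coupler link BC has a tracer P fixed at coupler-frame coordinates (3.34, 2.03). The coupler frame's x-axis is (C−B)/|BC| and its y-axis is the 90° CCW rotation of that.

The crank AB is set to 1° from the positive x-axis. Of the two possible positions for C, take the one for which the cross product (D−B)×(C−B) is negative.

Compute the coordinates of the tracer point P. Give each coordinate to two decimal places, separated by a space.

3.88 -3.84

A=(0,0), D=(8.00,0)
B = A + 4.00·(cos1°, sin1°) = (3.9994, 0.0698)
|BD| = 4.0012
circle(B,4.00) ∩ circle(D,7.00): a=-2.1231, h=3.3900
  candidates: C₊=(1.9357,3.4964) cross=13.564; C₋=(1.8174,-3.2827) cross=-13.564
  mode - wants cross < 0 → take C=(1.8174,-3.2827) (cross=-13.564)
ex = (C−B)/|BC| = (-0.5455,-0.8381); ey = (0.8381,-0.5455)
P = B + 3.34·ex + 2.03·ey = (3.8788,-3.8368)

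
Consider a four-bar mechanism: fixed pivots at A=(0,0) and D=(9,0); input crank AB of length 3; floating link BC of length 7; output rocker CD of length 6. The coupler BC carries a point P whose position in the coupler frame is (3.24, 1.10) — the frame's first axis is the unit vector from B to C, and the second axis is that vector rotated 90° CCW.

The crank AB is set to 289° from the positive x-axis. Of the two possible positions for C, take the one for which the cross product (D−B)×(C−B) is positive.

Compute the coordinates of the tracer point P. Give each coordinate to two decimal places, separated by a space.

1.43 0.56

A=(0,0), D=(9.00,0)
B = A + 3.00·(cos289°, sin289°) = (0.9767, -2.8366)
|BD| = 8.5100
circle(B,7.00) ∩ circle(D,6.00): a=5.0188, h=4.8797
  candidates: C₊=(4.0820,3.4370) cross=41.526; C₋=(7.3350,-5.7644) cross=-41.526
  mode + wants cross > 0 → take C=(4.0820,3.4370) (cross=41.526)
ex = (C−B)/|BC| = (0.4436,0.8962); ey = (-0.8962,0.4436)
P = B + 3.24·ex + 1.10·ey = (1.4282,0.5552)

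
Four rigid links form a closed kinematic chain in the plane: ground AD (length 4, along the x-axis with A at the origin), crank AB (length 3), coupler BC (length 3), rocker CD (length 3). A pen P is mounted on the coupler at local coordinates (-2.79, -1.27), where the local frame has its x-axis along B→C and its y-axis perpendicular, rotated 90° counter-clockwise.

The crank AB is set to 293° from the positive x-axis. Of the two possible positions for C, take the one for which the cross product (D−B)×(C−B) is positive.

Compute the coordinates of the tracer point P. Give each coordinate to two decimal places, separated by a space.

2.59 -5.48

A=(0,0), D=(4.00,0)
B = A + 3.00·(cos293°, sin293°) = (1.1722, -2.7615)
|BD| = 3.9525
circle(B,3.00) ∩ circle(D,3.00): a=1.9763, h=2.2571
  candidates: C₊=(1.0091,0.2341) cross=8.921; C₋=(4.1630,-2.9956) cross=-8.921
  mode + wants cross > 0 → take C=(1.0091,0.2341) (cross=8.921)
ex = (C−B)/|BC| = (-0.0543,0.9985); ey = (-0.9985,-0.0543)
P = B + -2.79·ex + -1.27·ey = (2.5920,-5.4784)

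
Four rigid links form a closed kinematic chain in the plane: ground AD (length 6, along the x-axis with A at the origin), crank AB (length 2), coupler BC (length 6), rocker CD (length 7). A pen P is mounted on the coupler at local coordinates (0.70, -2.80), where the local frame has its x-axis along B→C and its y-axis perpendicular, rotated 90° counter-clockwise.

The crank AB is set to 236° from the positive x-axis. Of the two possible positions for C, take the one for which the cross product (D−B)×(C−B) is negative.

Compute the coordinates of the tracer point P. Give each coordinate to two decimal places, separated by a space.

-2.79 -4.01

A=(0,0), D=(6.00,0)
B = A + 2.00·(cos236°, sin236°) = (-1.1184, -1.6581)
|BD| = 7.3089
circle(B,6.00) ∩ circle(D,7.00): a=2.7651, h=5.3248
  candidates: C₊=(0.3667,4.1552) cross=38.919; C₋=(2.7826,-6.2168) cross=-38.919
  mode - wants cross < 0 → take C=(2.7826,-6.2168) (cross=-38.919)
ex = (C−B)/|BC| = (0.6502,-0.7598); ey = (0.7598,0.6502)
P = B + 0.70·ex + -2.80·ey = (-2.7907,-4.0104)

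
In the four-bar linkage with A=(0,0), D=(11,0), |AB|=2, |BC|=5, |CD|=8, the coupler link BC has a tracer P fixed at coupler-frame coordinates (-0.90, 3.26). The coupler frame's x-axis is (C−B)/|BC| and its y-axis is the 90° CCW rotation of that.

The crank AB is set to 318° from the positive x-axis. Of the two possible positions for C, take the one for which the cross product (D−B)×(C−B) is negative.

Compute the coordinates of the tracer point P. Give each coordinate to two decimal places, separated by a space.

3.32 1.50

A=(0,0), D=(11.00,0)
B = A + 2.00·(cos318°, sin318°) = (1.4863, -1.3383)
|BD| = 9.6074
circle(B,5.00) ∩ circle(D,8.00): a=2.7740, h=4.1599
  candidates: C₊=(3.6538,3.1675) cross=39.966; C₋=(4.8127,-5.0712) cross=-39.966
  mode - wants cross < 0 → take C=(4.8127,-5.0712) (cross=-39.966)
ex = (C−B)/|BC| = (0.6653,-0.7466); ey = (0.7466,0.6653)
P = B + -0.90·ex + 3.26·ey = (3.3214,1.5025)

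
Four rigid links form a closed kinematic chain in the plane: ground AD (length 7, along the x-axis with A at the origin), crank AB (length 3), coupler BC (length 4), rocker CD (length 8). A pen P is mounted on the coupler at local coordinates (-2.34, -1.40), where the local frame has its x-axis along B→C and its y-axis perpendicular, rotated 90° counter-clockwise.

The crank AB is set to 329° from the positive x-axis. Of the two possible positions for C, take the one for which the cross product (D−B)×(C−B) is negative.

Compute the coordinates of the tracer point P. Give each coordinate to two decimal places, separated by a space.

A=(0,0), D=(7.00,0)
B = A + 3.00·(cos329°, sin329°) = (2.5715, -1.5451)
|BD| = 4.6903
circle(B,4.00) ∩ circle(D,8.00): a=-2.7718, h=2.8840
  candidates: C₊=(-0.9956,0.2648) cross=13.527; C₋=(0.9045,-5.1812) cross=-13.527
  mode - wants cross < 0 → take C=(0.9045,-5.1812) (cross=-13.527)
ex = (C−B)/|BC| = (-0.4168,-0.9090); ey = (0.9090,-0.4168)
P = B + -2.34·ex + -1.40·ey = (2.2741,1.1654)

2.27 1.17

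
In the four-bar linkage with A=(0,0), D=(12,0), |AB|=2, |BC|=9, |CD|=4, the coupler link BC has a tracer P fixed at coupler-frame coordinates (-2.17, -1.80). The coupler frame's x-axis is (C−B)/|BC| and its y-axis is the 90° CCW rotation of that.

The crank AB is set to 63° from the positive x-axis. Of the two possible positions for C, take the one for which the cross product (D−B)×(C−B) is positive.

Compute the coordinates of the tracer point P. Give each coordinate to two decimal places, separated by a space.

-0.92 -0.36

A=(0,0), D=(12.00,0)
B = A + 2.00·(cos63°, sin63°) = (0.9080, 1.7820)
|BD| = 11.2343
circle(B,9.00) ∩ circle(D,4.00): a=8.5101, h=2.9290
  candidates: C₊=(9.7749,3.3240) cross=32.905; C₋=(8.8457,-2.4598) cross=-32.905
  mode + wants cross > 0 → take C=(9.7749,3.3240) (cross=32.905)
ex = (C−B)/|BC| = (0.9852,0.1713); ey = (-0.1713,0.9852)
P = B + -2.17·ex + -1.80·ey = (-0.9215,-0.3632)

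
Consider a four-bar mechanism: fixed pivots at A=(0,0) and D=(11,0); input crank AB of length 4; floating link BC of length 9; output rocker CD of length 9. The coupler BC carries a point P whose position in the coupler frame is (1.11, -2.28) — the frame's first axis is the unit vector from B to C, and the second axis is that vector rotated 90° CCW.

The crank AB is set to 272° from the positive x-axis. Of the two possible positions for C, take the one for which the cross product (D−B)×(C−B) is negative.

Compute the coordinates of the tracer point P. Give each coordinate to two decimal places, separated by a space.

-0.03 -6.53

A=(0,0), D=(11.00,0)
B = A + 4.00·(cos272°, sin272°) = (0.1396, -3.9976)
|BD| = 11.5728
circle(B,9.00) ∩ circle(D,9.00): a=5.7864, h=6.8933
  candidates: C₊=(3.1887,4.4702) cross=79.775; C₋=(7.9509,-8.4678) cross=-79.775
  mode - wants cross < 0 → take C=(7.9509,-8.4678) (cross=-79.775)
ex = (C−B)/|BC| = (0.8679,-0.4967); ey = (0.4967,0.8679)
P = B + 1.11·ex + -2.28·ey = (-0.0295,-6.5278)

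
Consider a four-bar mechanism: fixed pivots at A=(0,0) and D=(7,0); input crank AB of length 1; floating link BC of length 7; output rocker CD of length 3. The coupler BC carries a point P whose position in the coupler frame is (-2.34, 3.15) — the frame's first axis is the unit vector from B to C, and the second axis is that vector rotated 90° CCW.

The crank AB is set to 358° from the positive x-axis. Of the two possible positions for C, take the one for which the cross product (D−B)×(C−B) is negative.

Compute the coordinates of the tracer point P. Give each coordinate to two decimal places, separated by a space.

A=(0,0), D=(7.00,0)
B = A + 1.00·(cos358°, sin358°) = (0.9994, -0.0349)
|BD| = 6.0007
circle(B,7.00) ∩ circle(D,3.00): a=6.3333, h=2.9815
  candidates: C₊=(7.3152,2.9834) cross=17.891; C₋=(7.3499,-2.9795) cross=-17.891
  mode - wants cross < 0 → take C=(7.3499,-2.9795) (cross=-17.891)
ex = (C−B)/|BC| = (0.9072,-0.4207); ey = (0.4207,0.9072)
P = B + -2.34·ex + 3.15·ey = (0.2016,3.8072)

0.20 3.81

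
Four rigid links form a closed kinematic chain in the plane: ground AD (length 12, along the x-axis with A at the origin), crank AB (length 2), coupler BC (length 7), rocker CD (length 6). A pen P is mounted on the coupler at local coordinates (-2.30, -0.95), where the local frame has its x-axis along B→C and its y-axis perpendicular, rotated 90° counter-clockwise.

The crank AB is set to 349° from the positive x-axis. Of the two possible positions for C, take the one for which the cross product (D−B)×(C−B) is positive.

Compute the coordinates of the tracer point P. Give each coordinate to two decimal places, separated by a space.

A=(0,0), D=(12.00,0)
B = A + 2.00·(cos349°, sin349°) = (1.9633, -0.3816)
|BD| = 10.0440
circle(B,7.00) ∩ circle(D,6.00): a=5.6692, h=4.1062
  candidates: C₊=(7.4723,3.9370) cross=41.242; C₋=(7.7843,-4.2694) cross=-41.242
  mode + wants cross > 0 → take C=(7.4723,3.9370) (cross=41.242)
ex = (C−B)/|BC| = (0.7870,0.6169); ey = (-0.6169,0.7870)
P = B + -2.30·ex + -0.95·ey = (0.7392,-2.5482)

0.74 -2.55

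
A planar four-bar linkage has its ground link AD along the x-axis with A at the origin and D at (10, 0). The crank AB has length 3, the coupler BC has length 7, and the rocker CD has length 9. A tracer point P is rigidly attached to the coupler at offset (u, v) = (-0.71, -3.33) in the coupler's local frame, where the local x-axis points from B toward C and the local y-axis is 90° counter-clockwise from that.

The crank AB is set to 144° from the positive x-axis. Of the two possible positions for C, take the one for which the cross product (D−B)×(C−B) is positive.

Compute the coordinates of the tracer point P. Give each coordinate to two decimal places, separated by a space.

-1.03 -1.34

A=(0,0), D=(10.00,0)
B = A + 3.00·(cos144°, sin144°) = (-2.4271, 1.7634)
|BD| = 12.5515
circle(B,7.00) ∩ circle(D,9.00): a=5.0010, h=4.8979
  candidates: C₊=(3.2125,5.9101) cross=61.477; C₋=(1.8363,-3.7886) cross=-61.477
  mode + wants cross > 0 → take C=(3.2125,5.9101) (cross=61.477)
ex = (C−B)/|BC| = (0.8056,0.5924); ey = (-0.5924,0.8056)
P = B + -0.71·ex + -3.33·ey = (-1.0264,-1.3401)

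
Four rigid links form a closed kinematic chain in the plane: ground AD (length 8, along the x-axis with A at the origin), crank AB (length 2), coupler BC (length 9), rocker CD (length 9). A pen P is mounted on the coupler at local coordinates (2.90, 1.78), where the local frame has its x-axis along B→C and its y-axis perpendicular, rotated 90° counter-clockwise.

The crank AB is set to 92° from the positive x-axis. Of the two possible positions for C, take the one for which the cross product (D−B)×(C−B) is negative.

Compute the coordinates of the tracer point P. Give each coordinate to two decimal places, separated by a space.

2.34 -0.40

A=(0,0), D=(8.00,0)
B = A + 2.00·(cos92°, sin92°) = (-0.0698, 1.9988)
|BD| = 8.3137
circle(B,9.00) ∩ circle(D,9.00): a=4.1568, h=7.9825
  candidates: C₊=(5.8843,8.7478) cross=66.364; C₋=(2.0459,-6.7490) cross=-66.364
  mode - wants cross < 0 → take C=(2.0459,-6.7490) (cross=-66.364)
ex = (C−B)/|BC| = (0.2351,-0.9720); ey = (0.9720,0.2351)
P = B + 2.90·ex + 1.78·ey = (2.3421,-0.4015)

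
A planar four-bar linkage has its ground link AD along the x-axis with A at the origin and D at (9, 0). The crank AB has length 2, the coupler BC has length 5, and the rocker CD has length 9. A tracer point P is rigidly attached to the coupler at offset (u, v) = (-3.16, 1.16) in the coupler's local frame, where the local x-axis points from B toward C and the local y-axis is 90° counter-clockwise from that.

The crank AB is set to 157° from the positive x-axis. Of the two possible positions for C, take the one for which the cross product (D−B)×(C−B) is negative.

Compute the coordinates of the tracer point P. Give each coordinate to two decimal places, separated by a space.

A=(0,0), D=(9.00,0)
B = A + 2.00·(cos157°, sin157°) = (-1.8410, 0.7815)
|BD| = 10.8691
circle(B,5.00) ∩ circle(D,9.00): a=2.8585, h=4.1023
  candidates: C₊=(1.3050,4.6677) cross=44.589; C₋=(0.7151,-3.5158) cross=-44.589
  mode - wants cross < 0 → take C=(0.7151,-3.5158) (cross=-44.589)
ex = (C−B)/|BC| = (0.5112,-0.8594); ey = (0.8594,0.5112)
P = B + -3.16·ex + 1.16·ey = (-2.4595,4.0903)

-2.46 4.09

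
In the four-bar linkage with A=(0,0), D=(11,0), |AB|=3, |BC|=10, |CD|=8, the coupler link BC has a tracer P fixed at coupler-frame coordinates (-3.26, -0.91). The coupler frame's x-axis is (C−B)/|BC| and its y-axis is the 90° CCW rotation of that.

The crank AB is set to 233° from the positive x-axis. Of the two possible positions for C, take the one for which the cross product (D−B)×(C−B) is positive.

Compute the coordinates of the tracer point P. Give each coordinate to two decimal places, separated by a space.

A=(0,0), D=(11.00,0)
B = A + 3.00·(cos233°, sin233°) = (-1.8054, -2.3959)
|BD| = 13.0277
circle(B,10.00) ∩ circle(D,8.00): a=7.8955, h=6.1369
  candidates: C₊=(4.8268,5.0883) cross=79.949; C₋=(7.0840,-6.9760) cross=-79.949
  mode + wants cross > 0 → take C=(4.8268,5.0883) (cross=79.949)
ex = (C−B)/|BC| = (0.6632,0.7484); ey = (-0.7484,0.6632)
P = B + -3.26·ex + -0.91·ey = (-3.2865,-5.4393)

-3.29 -5.44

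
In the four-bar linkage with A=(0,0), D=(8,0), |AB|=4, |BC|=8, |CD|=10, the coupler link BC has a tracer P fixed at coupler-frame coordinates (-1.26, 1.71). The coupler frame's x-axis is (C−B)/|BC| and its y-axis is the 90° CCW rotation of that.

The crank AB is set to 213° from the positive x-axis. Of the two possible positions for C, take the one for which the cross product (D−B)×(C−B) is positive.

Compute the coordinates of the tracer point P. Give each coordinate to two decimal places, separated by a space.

-5.40 -2.74

A=(0,0), D=(8.00,0)
B = A + 4.00·(cos213°, sin213°) = (-3.3547, -2.1786)
|BD| = 11.5618
circle(B,8.00) ∩ circle(D,10.00): a=4.2240, h=6.7939
  candidates: C₊=(-0.4865,5.2896) cross=78.550; C₋=(2.0739,-8.0549) cross=-78.550
  mode + wants cross > 0 → take C=(-0.4865,5.2896) (cross=78.550)
ex = (C−B)/|BC| = (0.3585,0.9335); ey = (-0.9335,0.3585)
P = B + -1.26·ex + 1.71·ey = (-5.4027,-2.7417)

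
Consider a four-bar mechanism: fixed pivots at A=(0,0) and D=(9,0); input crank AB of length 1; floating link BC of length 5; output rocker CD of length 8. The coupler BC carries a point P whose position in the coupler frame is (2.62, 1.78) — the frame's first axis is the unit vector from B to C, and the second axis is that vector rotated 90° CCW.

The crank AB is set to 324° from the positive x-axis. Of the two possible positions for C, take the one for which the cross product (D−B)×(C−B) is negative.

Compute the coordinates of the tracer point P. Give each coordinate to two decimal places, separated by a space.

A=(0,0), D=(9.00,0)
B = A + 1.00·(cos324°, sin324°) = (0.8090, -0.5878)
|BD| = 8.2120
circle(B,5.00) ∩ circle(D,8.00): a=1.7315, h=4.6906
  candidates: C₊=(2.2003,4.2147) cross=38.520; C₋=(2.8718,-5.1425) cross=-38.520
  mode - wants cross < 0 → take C=(2.8718,-5.1425) (cross=-38.520)
ex = (C−B)/|BC| = (0.4126,-0.9109); ey = (0.9109,0.4126)
P = B + 2.62·ex + 1.78·ey = (3.5114,-2.2401)

3.51 -2.24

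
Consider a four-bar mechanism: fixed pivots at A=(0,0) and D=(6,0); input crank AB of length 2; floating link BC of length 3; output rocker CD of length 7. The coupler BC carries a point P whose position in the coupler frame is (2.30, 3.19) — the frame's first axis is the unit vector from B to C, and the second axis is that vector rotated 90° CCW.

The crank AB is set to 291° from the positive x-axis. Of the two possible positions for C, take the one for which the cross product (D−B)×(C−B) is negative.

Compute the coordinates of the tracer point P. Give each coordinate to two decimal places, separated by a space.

4.08 -3.90

A=(0,0), D=(6.00,0)
B = A + 2.00·(cos291°, sin291°) = (0.7167, -1.8672)
|BD| = 5.6035
circle(B,3.00) ∩ circle(D,7.00): a=-0.7675, h=2.9002
  candidates: C₊=(-0.9732,0.6115) cross=16.251; C₋=(0.9595,-4.8573) cross=-16.251
  mode - wants cross < 0 → take C=(0.9595,-4.8573) (cross=-16.251)
ex = (C−B)/|BC| = (0.0809,-0.9967); ey = (0.9967,0.0809)
P = B + 2.30·ex + 3.19·ey = (4.0824,-3.9015)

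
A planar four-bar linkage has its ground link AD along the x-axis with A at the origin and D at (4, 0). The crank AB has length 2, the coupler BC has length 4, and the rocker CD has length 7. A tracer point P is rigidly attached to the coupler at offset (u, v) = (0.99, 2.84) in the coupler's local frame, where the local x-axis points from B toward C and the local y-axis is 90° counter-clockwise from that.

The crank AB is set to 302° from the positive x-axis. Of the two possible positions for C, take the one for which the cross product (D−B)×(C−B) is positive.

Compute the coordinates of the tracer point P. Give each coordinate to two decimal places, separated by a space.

-0.30 -4.38

A=(0,0), D=(4.00,0)
B = A + 2.00·(cos302°, sin302°) = (1.0598, -1.6961)
|BD| = 3.3943
circle(B,4.00) ∩ circle(D,7.00): a=-3.1639, h=2.4473
  candidates: C₊=(-2.9037,-1.1572) cross=8.307; C₋=(-0.4579,-5.3970) cross=-8.307
  mode + wants cross > 0 → take C=(-2.9037,-1.1572) (cross=8.307)
ex = (C−B)/|BC| = (-0.9909,0.1347); ey = (-0.1347,-0.9909)
P = B + 0.99·ex + 2.84·ey = (-0.3038,-4.3768)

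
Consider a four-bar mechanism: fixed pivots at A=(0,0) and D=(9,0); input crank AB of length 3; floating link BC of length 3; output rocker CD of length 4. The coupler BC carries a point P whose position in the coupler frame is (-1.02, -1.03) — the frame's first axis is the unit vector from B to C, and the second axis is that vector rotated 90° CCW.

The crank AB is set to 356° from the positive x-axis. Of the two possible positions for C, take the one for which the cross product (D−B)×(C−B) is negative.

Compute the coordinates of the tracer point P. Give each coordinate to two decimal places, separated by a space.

A=(0,0), D=(9.00,0)
B = A + 3.00·(cos356°, sin356°) = (2.9927, -0.2093)
|BD| = 6.0110
circle(B,3.00) ∩ circle(D,4.00): a=2.4232, h=1.7686
  candidates: C₊=(5.3529,1.6427) cross=10.631; C₋=(5.4760,-1.8925) cross=-10.631
  mode - wants cross < 0 → take C=(5.4760,-1.8925) (cross=-10.631)
ex = (C−B)/|BC| = (0.8278,-0.5611); ey = (0.5611,0.8278)
P = B + -1.02·ex + -1.03·ey = (1.5705,-0.4896)

1.57 -0.49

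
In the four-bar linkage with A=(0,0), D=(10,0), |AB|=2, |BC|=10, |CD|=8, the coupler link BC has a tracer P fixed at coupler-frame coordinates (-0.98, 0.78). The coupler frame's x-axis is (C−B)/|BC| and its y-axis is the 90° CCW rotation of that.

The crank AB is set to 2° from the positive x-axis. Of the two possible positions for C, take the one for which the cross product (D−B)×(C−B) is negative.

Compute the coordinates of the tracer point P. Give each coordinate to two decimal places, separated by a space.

2.01 1.32

A=(0,0), D=(10.00,0)
B = A + 2.00·(cos2°, sin2°) = (1.9988, 0.0698)
|BD| = 8.0015
circle(B,10.00) ∩ circle(D,8.00): a=6.2503, h=7.8060
  candidates: C₊=(8.3170,7.8210) cross=62.460; C₋=(8.1808,-7.7904) cross=-62.460
  mode - wants cross < 0 → take C=(8.1808,-7.7904) (cross=-62.460)
ex = (C−B)/|BC| = (0.6182,-0.7860); ey = (0.7860,0.6182)
P = B + -0.98·ex + 0.78·ey = (2.0060,1.3223)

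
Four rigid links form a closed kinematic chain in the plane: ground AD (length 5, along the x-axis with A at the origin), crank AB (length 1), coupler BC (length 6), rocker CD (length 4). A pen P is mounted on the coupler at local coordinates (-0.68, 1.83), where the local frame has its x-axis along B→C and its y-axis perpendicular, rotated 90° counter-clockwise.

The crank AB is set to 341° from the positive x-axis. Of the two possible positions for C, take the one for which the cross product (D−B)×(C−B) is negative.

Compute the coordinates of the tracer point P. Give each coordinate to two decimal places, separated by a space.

1.50 1.55

A=(0,0), D=(5.00,0)
B = A + 1.00·(cos341°, sin341°) = (0.9455, -0.3256)
|BD| = 4.0675
circle(B,6.00) ∩ circle(D,4.00): a=4.4923, h=3.9774
  candidates: C₊=(5.1050,3.9986) cross=16.178; C₋=(5.7417,-3.9306) cross=-16.178
  mode - wants cross < 0 → take C=(5.7417,-3.9306) (cross=-16.178)
ex = (C−B)/|BC| = (0.7994,-0.6008); ey = (0.6008,0.7994)
P = B + -0.68·ex + 1.83·ey = (1.5015,1.5458)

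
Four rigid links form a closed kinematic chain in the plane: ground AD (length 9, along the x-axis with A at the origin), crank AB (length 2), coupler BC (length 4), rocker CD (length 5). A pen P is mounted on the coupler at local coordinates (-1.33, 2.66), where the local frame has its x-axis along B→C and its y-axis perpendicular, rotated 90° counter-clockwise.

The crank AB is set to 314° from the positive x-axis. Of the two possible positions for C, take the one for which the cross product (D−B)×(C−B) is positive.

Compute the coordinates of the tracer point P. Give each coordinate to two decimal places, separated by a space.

A=(0,0), D=(9.00,0)
B = A + 2.00·(cos314°, sin314°) = (1.3893, -1.4387)
|BD| = 7.7455
circle(B,4.00) ∩ circle(D,5.00): a=3.2917, h=2.2725
  candidates: C₊=(4.2017,1.4057) cross=17.602; C₋=(5.0459,-3.0602) cross=-17.602
  mode + wants cross > 0 → take C=(4.2017,1.4057) (cross=17.602)
ex = (C−B)/|BC| = (0.7031,0.7111); ey = (-0.7111,0.7031)
P = B + -1.33·ex + 2.66·ey = (-1.4373,-0.5142)

-1.44 -0.51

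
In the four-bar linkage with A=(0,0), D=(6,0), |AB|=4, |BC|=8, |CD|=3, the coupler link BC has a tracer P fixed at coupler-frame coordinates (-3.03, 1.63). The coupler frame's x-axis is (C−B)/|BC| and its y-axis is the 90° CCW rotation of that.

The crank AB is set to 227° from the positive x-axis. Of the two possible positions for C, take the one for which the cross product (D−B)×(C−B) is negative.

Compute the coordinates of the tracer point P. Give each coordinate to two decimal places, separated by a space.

-5.76 -1.30

A=(0,0), D=(6.00,0)
B = A + 4.00·(cos227°, sin227°) = (-2.7280, -2.9254)
|BD| = 9.2052
circle(B,8.00) ∩ circle(D,3.00): a=7.5900, h=2.5281
  candidates: C₊=(3.6651,1.8837) cross=23.272; C₋=(5.2720,-2.9103) cross=-23.272
  mode - wants cross < 0 → take C=(5.2720,-2.9103) (cross=-23.272)
ex = (C−B)/|BC| = (1.0000,0.0019); ey = (-0.0019,1.0000)
P = B + -3.03·ex + 1.63·ey = (-5.7611,-1.3011)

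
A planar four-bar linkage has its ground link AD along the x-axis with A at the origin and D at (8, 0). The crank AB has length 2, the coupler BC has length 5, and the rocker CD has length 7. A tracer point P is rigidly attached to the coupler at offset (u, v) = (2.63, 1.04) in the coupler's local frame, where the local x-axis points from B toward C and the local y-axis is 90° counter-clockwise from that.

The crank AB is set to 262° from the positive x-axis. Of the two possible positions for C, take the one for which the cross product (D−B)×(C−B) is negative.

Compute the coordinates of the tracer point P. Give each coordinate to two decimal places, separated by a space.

A=(0,0), D=(8.00,0)
B = A + 2.00·(cos262°, sin262°) = (-0.2783, -1.9805)
|BD| = 8.5120
circle(B,5.00) ∩ circle(D,7.00): a=2.8462, h=4.1109
  candidates: C₊=(1.5332,2.6797) cross=34.991; C₋=(3.4462,-5.3163) cross=-34.991
  mode - wants cross < 0 → take C=(3.4462,-5.3163) (cross=-34.991)
ex = (C−B)/|BC| = (0.7449,-0.6672); ey = (0.6672,0.7449)
P = B + 2.63·ex + 1.04·ey = (2.3746,-2.9604)

2.37 -2.96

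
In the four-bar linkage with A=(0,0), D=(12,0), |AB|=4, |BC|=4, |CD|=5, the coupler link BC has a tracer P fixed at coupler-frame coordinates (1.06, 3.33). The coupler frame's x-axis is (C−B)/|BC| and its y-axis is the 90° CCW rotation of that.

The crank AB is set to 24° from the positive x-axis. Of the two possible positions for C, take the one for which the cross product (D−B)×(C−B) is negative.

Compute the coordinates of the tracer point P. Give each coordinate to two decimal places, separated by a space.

A=(0,0), D=(12.00,0)
B = A + 4.00·(cos24°, sin24°) = (3.6542, 1.6269)
|BD| = 8.5029
circle(B,4.00) ∩ circle(D,5.00): a=3.7222, h=1.4646
  candidates: C₊=(7.5879,2.3523) cross=12.453; C₋=(7.0274,-0.5228) cross=-12.453
  mode - wants cross < 0 → take C=(7.0274,-0.5228) (cross=-12.453)
ex = (C−B)/|BC| = (0.8433,-0.5374); ey = (0.5374,0.8433)
P = B + 1.06·ex + 3.33·ey = (6.3377,3.8655)

6.34 3.87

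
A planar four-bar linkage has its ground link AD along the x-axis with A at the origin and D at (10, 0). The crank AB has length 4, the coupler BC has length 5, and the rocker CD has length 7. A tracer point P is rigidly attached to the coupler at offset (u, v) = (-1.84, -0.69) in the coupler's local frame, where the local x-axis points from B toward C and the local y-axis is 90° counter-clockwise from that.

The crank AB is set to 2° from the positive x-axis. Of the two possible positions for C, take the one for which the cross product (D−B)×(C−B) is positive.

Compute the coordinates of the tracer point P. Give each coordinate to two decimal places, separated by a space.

4.26 -1.81

A=(0,0), D=(10.00,0)
B = A + 4.00·(cos2°, sin2°) = (3.9976, 0.1396)
|BD| = 6.0041
circle(B,5.00) ∩ circle(D,7.00): a=1.0034, h=4.8983
  candidates: C₊=(5.1146,5.0132) cross=29.410; C₋=(4.8868,-4.7807) cross=-29.410
  mode + wants cross > 0 → take C=(5.1146,5.0132) (cross=29.410)
ex = (C−B)/|BC| = (0.2234,0.9747); ey = (-0.9747,0.2234)
P = B + -1.84·ex + -0.69·ey = (4.2591,-1.8080)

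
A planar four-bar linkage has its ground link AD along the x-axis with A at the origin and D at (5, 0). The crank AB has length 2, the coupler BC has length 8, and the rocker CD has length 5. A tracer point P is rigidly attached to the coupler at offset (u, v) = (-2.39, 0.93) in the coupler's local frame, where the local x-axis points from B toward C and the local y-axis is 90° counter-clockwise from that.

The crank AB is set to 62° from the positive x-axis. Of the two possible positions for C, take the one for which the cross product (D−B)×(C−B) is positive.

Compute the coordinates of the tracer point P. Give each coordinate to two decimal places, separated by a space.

-1.58 2.24

A=(0,0), D=(5.00,0)
B = A + 2.00·(cos62°, sin62°) = (0.9389, 1.7659)
|BD| = 4.4284
circle(B,8.00) ∩ circle(D,5.00): a=6.6176, h=4.4953
  candidates: C₊=(8.8002,3.2494) cross=19.907; C₋=(5.2151,-4.9954) cross=-19.907
  mode + wants cross > 0 → take C=(8.8002,3.2494) (cross=19.907)
ex = (C−B)/|BC| = (0.9827,0.1854); ey = (-0.1854,0.9827)
P = B + -2.39·ex + 0.93·ey = (-1.5821,2.2366)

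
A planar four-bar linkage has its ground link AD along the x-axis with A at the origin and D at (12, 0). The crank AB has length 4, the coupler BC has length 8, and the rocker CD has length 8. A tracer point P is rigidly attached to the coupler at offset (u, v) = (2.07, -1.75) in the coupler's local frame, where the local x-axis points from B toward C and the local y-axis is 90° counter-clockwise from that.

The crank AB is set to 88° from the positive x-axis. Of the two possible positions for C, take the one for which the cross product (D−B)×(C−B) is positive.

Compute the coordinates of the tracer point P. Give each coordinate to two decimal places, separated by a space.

2.68 3.06

A=(0,0), D=(12.00,0)
B = A + 4.00·(cos88°, sin88°) = (0.1396, 3.9976)
|BD| = 12.5160
circle(B,8.00) ∩ circle(D,8.00): a=6.2580, h=4.9837
  candidates: C₊=(7.6616,6.7215) cross=62.376; C₋=(4.4780,-2.7239) cross=-62.376
  mode + wants cross > 0 → take C=(7.6616,6.7215) (cross=62.376)
ex = (C−B)/|BC| = (0.9402,0.3405); ey = (-0.3405,0.9402)
P = B + 2.07·ex + -1.75·ey = (2.6818,3.0569)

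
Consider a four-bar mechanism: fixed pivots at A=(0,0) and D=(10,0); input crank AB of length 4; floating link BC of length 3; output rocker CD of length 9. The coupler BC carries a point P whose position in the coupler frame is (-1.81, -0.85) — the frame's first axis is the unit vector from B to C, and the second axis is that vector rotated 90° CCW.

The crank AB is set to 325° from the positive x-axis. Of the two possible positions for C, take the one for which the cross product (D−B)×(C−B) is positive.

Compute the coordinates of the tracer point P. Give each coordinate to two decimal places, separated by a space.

A=(0,0), D=(10.00,0)
B = A + 4.00·(cos325°, sin325°) = (3.2766, -2.2943)
|BD| = 7.1041
circle(B,3.00) ∩ circle(D,9.00): a=-1.5155, h=2.5891
  candidates: C₊=(1.0062,-0.3334) cross=18.393; C₋=(2.6785,-5.2341) cross=-18.393
  mode + wants cross > 0 → take C=(1.0062,-0.3334) (cross=18.393)
ex = (C−B)/|BC| = (-0.7568,0.6536); ey = (-0.6536,-0.7568)
P = B + -1.81·ex + -0.85·ey = (5.2020,-2.8341)

5.20 -2.83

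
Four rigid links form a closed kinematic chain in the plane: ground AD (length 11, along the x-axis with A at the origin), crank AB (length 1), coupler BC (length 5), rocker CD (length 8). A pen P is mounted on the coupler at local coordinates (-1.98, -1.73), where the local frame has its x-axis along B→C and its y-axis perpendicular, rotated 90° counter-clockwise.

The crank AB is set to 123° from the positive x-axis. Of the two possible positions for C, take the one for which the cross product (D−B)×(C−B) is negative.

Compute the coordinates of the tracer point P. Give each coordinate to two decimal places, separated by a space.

A=(0,0), D=(11.00,0)
B = A + 1.00·(cos123°, sin123°) = (-0.5446, 0.8387)
|BD| = 11.5751
circle(B,5.00) ∩ circle(D,8.00): a=4.1029, h=2.8577
  candidates: C₊=(3.7545,3.3916) cross=33.078; C₋=(3.3404,-2.3088) cross=-33.078
  mode - wants cross < 0 → take C=(3.3404,-2.3088) (cross=-33.078)
ex = (C−B)/|BC| = (0.7770,-0.6295); ey = (0.6295,0.7770)
P = B + -1.98·ex + -1.73·ey = (-3.1721,0.7408)

-3.17 0.74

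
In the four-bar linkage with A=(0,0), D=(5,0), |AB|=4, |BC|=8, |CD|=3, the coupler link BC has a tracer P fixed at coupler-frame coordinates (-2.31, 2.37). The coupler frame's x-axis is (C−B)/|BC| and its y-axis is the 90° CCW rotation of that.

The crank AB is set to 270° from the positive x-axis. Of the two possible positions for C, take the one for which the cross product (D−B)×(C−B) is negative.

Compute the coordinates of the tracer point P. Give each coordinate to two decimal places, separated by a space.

A=(0,0), D=(5.00,0)
B = A + 4.00·(cos270°, sin270°) = (-0.0000, -4.0000)
|BD| = 6.4031
circle(B,8.00) ∩ circle(D,3.00): a=7.4963, h=2.7937
  candidates: C₊=(4.1084,2.8645) cross=17.889; C₋=(7.5989,-1.4986) cross=-17.889
  mode - wants cross < 0 → take C=(7.5989,-1.4986) (cross=-17.889)
ex = (C−B)/|BC| = (0.9499,0.3127); ey = (-0.3127,0.9499)
P = B + -2.31·ex + 2.37·ey = (-2.9352,-2.4711)

-2.94 -2.47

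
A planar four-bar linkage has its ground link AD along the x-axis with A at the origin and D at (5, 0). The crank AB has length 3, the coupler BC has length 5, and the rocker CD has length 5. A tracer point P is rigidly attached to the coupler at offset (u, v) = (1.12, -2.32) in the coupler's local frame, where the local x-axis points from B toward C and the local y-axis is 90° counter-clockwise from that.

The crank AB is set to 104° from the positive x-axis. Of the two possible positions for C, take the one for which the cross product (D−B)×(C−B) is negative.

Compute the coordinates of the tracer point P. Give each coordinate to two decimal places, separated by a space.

-2.73 1.30

A=(0,0), D=(5.00,0)
B = A + 3.00·(cos104°, sin104°) = (-0.7258, 2.9109)
|BD| = 6.4232
circle(B,5.00) ∩ circle(D,5.00): a=3.2116, h=3.8322
  candidates: C₊=(3.8738,4.8715) cross=24.615; C₋=(0.4004,-1.9606) cross=-24.615
  mode - wants cross < 0 → take C=(0.4004,-1.9606) (cross=-24.615)
ex = (C−B)/|BC| = (0.2252,-0.9743); ey = (0.9743,0.2252)
P = B + 1.12·ex + -2.32·ey = (-2.7339,1.2971)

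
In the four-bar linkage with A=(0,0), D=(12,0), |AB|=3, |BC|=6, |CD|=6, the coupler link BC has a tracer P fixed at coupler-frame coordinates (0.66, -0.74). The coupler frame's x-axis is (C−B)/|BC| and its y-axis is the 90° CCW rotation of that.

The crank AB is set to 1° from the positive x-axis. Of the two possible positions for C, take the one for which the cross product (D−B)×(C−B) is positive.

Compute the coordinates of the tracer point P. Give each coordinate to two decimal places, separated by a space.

A=(0,0), D=(12.00,0)
B = A + 3.00·(cos1°, sin1°) = (2.9995, 0.0524)
|BD| = 9.0006
circle(B,6.00) ∩ circle(D,6.00): a=4.5003, h=3.9683
  candidates: C₊=(7.5229,3.9944) cross=35.717; C₋=(7.4767,-3.9420) cross=-35.717
  mode + wants cross > 0 → take C=(7.5229,3.9944) (cross=35.717)
ex = (C−B)/|BC| = (0.7539,0.6570); ey = (-0.6570,0.7539)
P = B + 0.66·ex + -0.74·ey = (3.9833,-0.0719)

3.98 -0.07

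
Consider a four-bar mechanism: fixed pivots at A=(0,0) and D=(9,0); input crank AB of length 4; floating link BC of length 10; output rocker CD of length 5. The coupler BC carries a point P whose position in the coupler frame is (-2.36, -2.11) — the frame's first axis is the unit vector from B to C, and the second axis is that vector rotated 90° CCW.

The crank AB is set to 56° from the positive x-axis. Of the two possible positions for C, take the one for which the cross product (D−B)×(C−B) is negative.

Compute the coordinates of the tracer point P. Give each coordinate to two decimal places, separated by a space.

-0.84 4.05

A=(0,0), D=(9.00,0)
B = A + 4.00·(cos56°, sin56°) = (2.2368, 3.3162)
|BD| = 7.5325
circle(B,10.00) ∩ circle(D,5.00): a=8.7447, h=4.8508
  candidates: C₊=(12.2240,3.8218) cross=36.539; C₋=(7.9529,-4.8891) cross=-36.539
  mode - wants cross < 0 → take C=(7.9529,-4.8891) (cross=-36.539)
ex = (C−B)/|BC| = (0.5716,-0.8205); ey = (0.8205,0.5716)
P = B + -2.36·ex + -2.11·ey = (-0.8435,4.0465)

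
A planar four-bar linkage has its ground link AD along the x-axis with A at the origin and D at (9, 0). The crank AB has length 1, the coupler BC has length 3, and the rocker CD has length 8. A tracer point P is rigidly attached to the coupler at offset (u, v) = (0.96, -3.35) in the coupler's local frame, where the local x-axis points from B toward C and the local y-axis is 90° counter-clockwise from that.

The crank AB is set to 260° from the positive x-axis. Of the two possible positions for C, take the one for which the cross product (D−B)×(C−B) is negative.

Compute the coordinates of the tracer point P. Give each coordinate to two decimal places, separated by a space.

A=(0,0), D=(9.00,0)
B = A + 1.00·(cos260°, sin260°) = (-0.1736, -0.9848)
|BD| = 9.2264
circle(B,3.00) ∩ circle(D,8.00): a=1.6326, h=2.5169
  candidates: C₊=(1.1810,1.6919) cross=23.222; C₋=(1.7183,-3.3130) cross=-23.222
  mode - wants cross < 0 → take C=(1.7183,-3.3130) (cross=-23.222)
ex = (C−B)/|BC| = (0.6306,-0.7761); ey = (0.7761,0.6306)
P = B + 0.96·ex + -3.35·ey = (-2.1681,-3.8425)

-2.17 -3.84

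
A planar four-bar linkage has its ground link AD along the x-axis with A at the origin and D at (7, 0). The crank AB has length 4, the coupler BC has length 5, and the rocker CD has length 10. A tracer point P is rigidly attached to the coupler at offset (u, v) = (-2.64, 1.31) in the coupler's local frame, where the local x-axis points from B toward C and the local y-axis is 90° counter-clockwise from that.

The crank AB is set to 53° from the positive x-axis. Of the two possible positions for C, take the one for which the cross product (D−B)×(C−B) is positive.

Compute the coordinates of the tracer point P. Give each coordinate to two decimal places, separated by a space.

A=(0,0), D=(7.00,0)
B = A + 4.00·(cos53°, sin53°) = (2.4073, 3.1945)
|BD| = 5.5945
circle(B,5.00) ∩ circle(D,10.00): a=-3.9058, h=3.1217
  candidates: C₊=(0.9834,7.9875) cross=17.464; C₋=(-2.5817,2.8621) cross=-17.464
  mode + wants cross > 0 → take C=(0.9834,7.9875) (cross=17.464)
ex = (C−B)/|BC| = (-0.2848,0.9586); ey = (-0.9586,-0.2848)
P = B + -2.64·ex + 1.31·ey = (1.9033,0.2908)

1.90 0.29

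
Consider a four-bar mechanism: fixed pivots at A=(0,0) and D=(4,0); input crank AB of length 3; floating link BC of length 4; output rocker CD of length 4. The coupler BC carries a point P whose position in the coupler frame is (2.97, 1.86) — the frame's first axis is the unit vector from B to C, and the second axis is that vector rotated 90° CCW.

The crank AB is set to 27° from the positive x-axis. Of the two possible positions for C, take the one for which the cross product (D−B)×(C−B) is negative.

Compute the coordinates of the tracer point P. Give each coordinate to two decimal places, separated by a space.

A=(0,0), D=(4.00,0)
B = A + 3.00·(cos27°, sin27°) = (2.6730, 1.3620)
|BD| = 1.9015
circle(B,4.00) ∩ circle(D,4.00): a=0.9508, h=3.8854
  candidates: C₊=(6.1194,3.3924) cross=7.388; C₋=(0.5536,-2.0304) cross=-7.388
  mode - wants cross < 0 → take C=(0.5536,-2.0304) (cross=-7.388)
ex = (C−B)/|BC| = (-0.5298,-0.8481); ey = (0.8481,-0.5298)
P = B + 2.97·ex + 1.86·ey = (2.6768,-2.1424)

2.68 -2.14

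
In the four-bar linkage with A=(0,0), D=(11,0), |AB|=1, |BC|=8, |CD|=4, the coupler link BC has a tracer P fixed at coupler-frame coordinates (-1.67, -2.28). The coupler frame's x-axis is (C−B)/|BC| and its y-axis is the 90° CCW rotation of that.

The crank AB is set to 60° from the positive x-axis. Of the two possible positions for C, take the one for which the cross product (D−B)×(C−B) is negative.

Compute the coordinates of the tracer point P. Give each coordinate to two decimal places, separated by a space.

-1.96 -0.53

A=(0,0), D=(11.00,0)
B = A + 1.00·(cos60°, sin60°) = (0.5000, 0.8660)
|BD| = 10.5357
circle(B,8.00) ∩ circle(D,4.00): a=7.5458, h=2.6572
  candidates: C₊=(8.2387,2.8940) cross=27.996; C₋=(7.8018,-2.4025) cross=-27.996
  mode - wants cross < 0 → take C=(7.8018,-2.4025) (cross=-27.996)
ex = (C−B)/|BC| = (0.9127,-0.4086); ey = (0.4086,0.9127)
P = B + -1.67·ex + -2.28·ey = (-1.9558,-0.5327)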